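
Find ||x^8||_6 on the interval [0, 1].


Step 1: ||f||_6 = (integral_0^1 |x^8|^6 dx)^(1/6)
     = (integral_0^1 x^48 dx)^(1/6)
Step 2: integral_0^1 x^48 dx = [x^49/(49)] from 0 to 1 = 1^49/49
     = 1/49 = 0.020408
Step 3: ||f||_6 = (0.020408)^(1/6) = 0.522758


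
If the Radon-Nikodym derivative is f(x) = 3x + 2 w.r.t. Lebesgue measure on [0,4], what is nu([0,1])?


nu(A) = integral_A (dnu/dmu) dmu = integral_0^1 (3x + 2) dx
Step 1: Antiderivative F(x) = (3/2)x^2 + 2x
Step 2: F(1) = (3/2)*1^2 + 2*1 = 1.5 + 2 = 3.5
Step 3: F(0) = (3/2)*0^2 + 2*0 = 0.0 + 0 = 0.0
Step 4: nu([0,1]) = F(1) - F(0) = 3.5 - 0.0 = 3.5


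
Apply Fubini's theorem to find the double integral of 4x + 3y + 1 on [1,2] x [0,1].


By Fubini, integrate in x first, then y.
Step 1: Fix y, integrate over x in [1,2]:
  integral(4x + 3y + 1, x=1..2)
  = 4*(2^2 - 1^2)/2 + (3y + 1)*(2 - 1)
  = 6 + (3y + 1)*1
  = 6 + 3y + 1
  = 7 + 3y
Step 2: Integrate over y in [0,1]:
  integral(7 + 3y, y=0..1)
  = 7*1 + 3*(1^2 - 0^2)/2
  = 7 + 1.5
  = 8.5


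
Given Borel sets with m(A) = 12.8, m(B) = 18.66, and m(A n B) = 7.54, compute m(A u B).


By inclusion-exclusion: m(A u B) = m(A) + m(B) - m(A n B)
= 12.8 + 18.66 - 7.54
= 23.92


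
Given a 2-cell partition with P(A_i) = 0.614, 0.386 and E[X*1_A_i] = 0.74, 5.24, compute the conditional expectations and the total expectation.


For each cell A_i: E[X|A_i] = E[X*1_A_i] / P(A_i)
Step 1: E[X|A_1] = 0.74 / 0.614 = 1.205212
Step 2: E[X|A_2] = 5.24 / 0.386 = 13.57513
Verification: E[X] = sum E[X*1_A_i] = 0.74 + 5.24 = 5.98


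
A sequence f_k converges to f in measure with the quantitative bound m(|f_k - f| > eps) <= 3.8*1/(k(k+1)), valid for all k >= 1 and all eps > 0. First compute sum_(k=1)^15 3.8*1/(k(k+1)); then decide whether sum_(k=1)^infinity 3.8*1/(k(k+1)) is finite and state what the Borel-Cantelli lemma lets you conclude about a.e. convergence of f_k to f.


Step 1: List the terms 3.8*1/(k(k+1)) for k = 1 to 15:
  k=1: 1.9
  k=2: 0.633333
  k=3: 0.316667
  k=4: 0.19
  k=5: 0.126667
  k=6: 0.090476
  k=7: 0.067857
  k=8: 0.052778
  k=9: 0.042222
  k=10: 0.034545
  k=11: 0.028788
  k=12: 0.024359
  k=13: 0.020879
  k=14: 0.018095
  k=15: 0.015833
Step 2: Partial sum = 1.9 + 0.633333 + 0.316667 + 0.19 + 0.126667 + 0.090476 + 0.067857 + 0.052778 + 0.042222 + 0.034545 + 0.028788 + 0.024359 + 0.020879 + 0.018095 + 0.015833
     = 3.5625
Step 3: The full series sum_(k>=1) 3.8*1/(k(k+1)) converges (telescoping series sum 1/(k(k+1)) = 1; a constant multiple of a convergent series converges).
Step 4: Fix eps > 0. Since sum_k m(|f_k - f| > eps) < infinity, the Borel-Cantelli lemma gives
        m(limsup_k {|f_k - f| > eps}) = 0, i.e. for a.e. x, |f_k(x) - f(x)| <= eps for all large k.
        Applying this with eps = 1/j for j = 1, 2, ... and intersecting the countably many full-measure sets,
        for a.e. x we get limsup_k |f_k(x) - f(x)| <= 1/j for every j, hence f_k -> f almost everywhere.
Conclusion: series converges; Borel-Cantelli yields f_k -> f a.e.


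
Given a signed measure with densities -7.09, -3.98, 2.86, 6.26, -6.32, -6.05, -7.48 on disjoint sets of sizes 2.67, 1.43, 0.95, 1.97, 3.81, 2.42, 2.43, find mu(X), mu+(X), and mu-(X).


Step 1: Compute signed measure on each set:
  Set 1: -7.09 * 2.67 = -18.9303
  Set 2: -3.98 * 1.43 = -5.6914
  Set 3: 2.86 * 0.95 = 2.717
  Set 4: 6.26 * 1.97 = 12.3322
  Set 5: -6.32 * 3.81 = -24.0792
  Set 6: -6.05 * 2.42 = -14.641
  Set 7: -7.48 * 2.43 = -18.1764
Step 2: Total signed measure = (-18.9303) + (-5.6914) + (2.717) + (12.3322) + (-24.0792) + (-14.641) + (-18.1764)
     = -66.4691
Step 3: Positive part mu+(X) = sum of positive contributions = 15.0492
Step 4: Negative part mu-(X) = |sum of negative contributions| = 81.5183


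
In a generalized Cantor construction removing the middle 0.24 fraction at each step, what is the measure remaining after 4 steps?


Step 1: At each step, fraction remaining = 1 - 0.24 = 0.76
Step 2: After 4 steps, measure = (0.76)^4
Step 3: Computing the power step by step:
  After step 1: 0.76
  After step 2: 0.5776
  After step 3: 0.438976
  After step 4: 0.333622
Result = 0.333622


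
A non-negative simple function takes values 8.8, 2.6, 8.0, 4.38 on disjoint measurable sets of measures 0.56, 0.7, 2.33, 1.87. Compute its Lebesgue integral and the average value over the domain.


Step 1: Integral = sum(value_i * measure_i)
= 8.8*0.56 + 2.6*0.7 + 8.0*2.33 + 4.38*1.87
= 4.928 + 1.82 + 18.64 + 8.1906
= 33.5786
Step 2: Total measure of domain = 0.56 + 0.7 + 2.33 + 1.87 = 5.46
Step 3: Average value = 33.5786 / 5.46 = 6.149927


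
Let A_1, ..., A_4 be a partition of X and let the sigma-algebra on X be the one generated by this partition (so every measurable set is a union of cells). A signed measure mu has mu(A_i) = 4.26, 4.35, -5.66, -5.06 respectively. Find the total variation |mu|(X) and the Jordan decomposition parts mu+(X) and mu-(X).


Step 1: Every measurable set is a union of atoms (the cells / points), so a Hahn decomposition is
  obtained by grouping atoms by sign: P = union of atoms with mu > 0, N = union of the remaining atoms.
  Atoms in P (indices): 1, 2;  atoms in N (indices): 3, 4
  Positive values: 4.26, 4.35
  Negative values: -5.66, -5.06
Step 2: mu+(X) = mu(P) = sum of positive atom values = 8.61
Step 3: mu-(X) = -mu(N) = sum of |negative atom values| = 10.72
Step 4: |mu|(X) = mu+(X) + mu-(X) = 8.61 + 10.72 = 19.33


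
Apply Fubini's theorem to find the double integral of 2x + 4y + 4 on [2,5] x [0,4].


By Fubini, integrate in x first, then y.
Step 1: Fix y, integrate over x in [2,5]:
  integral(2x + 4y + 4, x=2..5)
  = 2*(5^2 - 2^2)/2 + (4y + 4)*(5 - 2)
  = 21 + (4y + 4)*3
  = 21 + 12y + 12
  = 33 + 12y
Step 2: Integrate over y in [0,4]:
  integral(33 + 12y, y=0..4)
  = 33*4 + 12*(4^2 - 0^2)/2
  = 132 + 96
  = 228


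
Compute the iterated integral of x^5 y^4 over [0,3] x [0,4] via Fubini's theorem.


By Fubini's theorem, the double integral factors as a product of single integrals:
Step 1: integral_0^3 x^5 dx = [x^6/6] from 0 to 3
     = 3^6/6 = 121.5
Step 2: integral_0^4 y^4 dy = [y^5/5] from 0 to 4
     = 4^5/5 = 204.8
Step 3: Double integral = 121.5 * 204.8 = 24883.2


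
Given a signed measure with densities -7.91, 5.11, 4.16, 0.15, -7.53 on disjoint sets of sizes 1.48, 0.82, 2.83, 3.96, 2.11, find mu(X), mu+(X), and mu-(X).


Step 1: Compute signed measure on each set:
  Set 1: -7.91 * 1.48 = -11.7068
  Set 2: 5.11 * 0.82 = 4.1902
  Set 3: 4.16 * 2.83 = 11.7728
  Set 4: 0.15 * 3.96 = 0.594
  Set 5: -7.53 * 2.11 = -15.8883
Step 2: Total signed measure = (-11.7068) + (4.1902) + (11.7728) + (0.594) + (-15.8883)
     = -11.0381
Step 3: Positive part mu+(X) = sum of positive contributions = 16.557
Step 4: Negative part mu-(X) = |sum of negative contributions| = 27.5951


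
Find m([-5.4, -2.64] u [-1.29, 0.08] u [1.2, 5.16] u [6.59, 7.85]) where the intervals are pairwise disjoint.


For pairwise disjoint intervals, m(union) = sum of lengths.
= (-2.64 - -5.4) + (0.08 - -1.29) + (5.16 - 1.2) + (7.85 - 6.59)
= 2.76 + 1.37 + 3.96 + 1.26
= 9.35


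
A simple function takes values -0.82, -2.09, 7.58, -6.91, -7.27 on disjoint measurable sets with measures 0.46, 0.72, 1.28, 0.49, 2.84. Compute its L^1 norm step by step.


Step 1: Compute |f_i|^1 for each value:
  |-0.82|^1 = 0.82
  |-2.09|^1 = 2.09
  |7.58|^1 = 7.58
  |-6.91|^1 = 6.91
  |-7.27|^1 = 7.27
Step 2: Multiply by measures and sum:
  0.82 * 0.46 = 0.3772
  2.09 * 0.72 = 1.5048
  7.58 * 1.28 = 9.7024
  6.91 * 0.49 = 3.3859
  7.27 * 2.84 = 20.6468
Sum = 0.3772 + 1.5048 + 9.7024 + 3.3859 + 20.6468 = 35.6171
Step 3: Take the p-th root:
||f||_1 = (35.6171)^(1/1) = 35.6171


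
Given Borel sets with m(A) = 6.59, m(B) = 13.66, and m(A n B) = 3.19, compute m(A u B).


By inclusion-exclusion: m(A u B) = m(A) + m(B) - m(A n B)
= 6.59 + 13.66 - 3.19
= 17.06


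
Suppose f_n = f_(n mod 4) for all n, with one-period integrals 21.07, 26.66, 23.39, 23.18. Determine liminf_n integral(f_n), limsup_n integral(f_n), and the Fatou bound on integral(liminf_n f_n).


The sequence (integral(f_n)) is periodic with period 4, repeating the values 21.07, 26.66, 23.39, 23.18 indefinitely.
Step 1: For a periodic sequence, every tail (a_m, a_(m+1), ...) contains all 4 period values infinitely often.
Step 2: Hence inf of every tail = min of the period values = min(21.07, 26.66, 23.39, 23.18) = 21.07.
        liminf_n integral(f_n) = sup over m of (inf of tail from m) = 21.07.
Step 3: Similarly sup of every tail = max of the period values = 26.66.
        limsup_n integral(f_n) = 26.66.
Step 4: Fatou's lemma: integral(liminf_n f_n) <= liminf_n integral(f_n) = 21.07.
        So the integral of the pointwise liminf is at most 21.07.


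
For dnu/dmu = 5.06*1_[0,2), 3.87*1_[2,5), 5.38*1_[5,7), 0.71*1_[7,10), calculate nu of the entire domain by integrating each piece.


Integrate each piece of the Radon-Nikodym derivative:
Step 1: integral_0^2 5.06 dx = 5.06*(2-0) = 5.06*2 = 10.12
Step 2: integral_2^5 3.87 dx = 3.87*(5-2) = 3.87*3 = 11.61
Step 3: integral_5^7 5.38 dx = 5.38*(7-5) = 5.38*2 = 10.76
Step 4: integral_7^10 0.71 dx = 0.71*(10-7) = 0.71*3 = 2.13
Total: 10.12 + 11.61 + 10.76 + 2.13 = 34.62


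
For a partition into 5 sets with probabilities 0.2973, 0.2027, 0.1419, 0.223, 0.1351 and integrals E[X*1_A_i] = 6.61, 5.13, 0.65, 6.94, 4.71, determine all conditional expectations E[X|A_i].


For each cell A_i: E[X|A_i] = E[X*1_A_i] / P(A_i)
Step 1: E[X|A_1] = 6.61 / 0.2973 = 22.233434
Step 2: E[X|A_2] = 5.13 / 0.2027 = 25.308337
Step 3: E[X|A_3] = 0.65 / 0.1419 = 4.580691
Step 4: E[X|A_4] = 6.94 / 0.223 = 31.121076
Step 5: E[X|A_5] = 4.71 / 0.1351 = 34.863064
Verification: E[X] = sum E[X*1_A_i] = 6.61 + 5.13 + 0.65 + 6.94 + 4.71 = 24.04


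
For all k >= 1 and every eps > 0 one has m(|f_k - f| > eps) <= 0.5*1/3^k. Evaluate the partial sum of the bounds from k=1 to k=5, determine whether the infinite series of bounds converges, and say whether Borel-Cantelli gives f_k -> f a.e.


Step 1: List the terms 0.5*1/3^k for k = 1 to 5:
  k=1: 0.166667
  k=2: 0.055556
  k=3: 0.018519
  k=4: 0.006173
  k=5: 0.002058
Step 2: Partial sum = 0.166667 + 0.055556 + 0.018519 + 0.006173 + 0.002058
     = 0.248971
Step 3: The full series sum_(k>=1) 0.5*1/3^k converges (geometric series with ratio 1/3 < 1; a constant multiple of a convergent series converges).
Step 4: Fix eps > 0. Since sum_k m(|f_k - f| > eps) < infinity, the Borel-Cantelli lemma gives
        m(limsup_k {|f_k - f| > eps}) = 0, i.e. for a.e. x, |f_k(x) - f(x)| <= eps for all large k.
        Applying this with eps = 1/j for j = 1, 2, ... and intersecting the countably many full-measure sets,
        for a.e. x we get limsup_k |f_k(x) - f(x)| <= 1/j for every j, hence f_k -> f almost everywhere.
Conclusion: series converges; Borel-Cantelli yields f_k -> f a.e.


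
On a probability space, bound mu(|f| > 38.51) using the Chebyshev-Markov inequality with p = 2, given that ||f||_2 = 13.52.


Chebyshev/Markov inequality: mu(|f| > eps) <= (||f||_p / eps)^p
Step 1: ||f||_2 / eps = 13.52 / 38.51 = 0.351078
Step 2: Raise to power p = 2:
  (0.351078)^2 = 0.123256
Step 3: Therefore mu(|f| > 38.51) <= 0.123256


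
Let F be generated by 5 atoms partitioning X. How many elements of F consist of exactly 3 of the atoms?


Each element of F is a union of some subset of the 5 atoms.
Elements that are unions of exactly 3 atoms correspond to 3-element subsets of the 5 atoms.
Count = C(5, 3) = 5! / (3! * 2!) = 10.


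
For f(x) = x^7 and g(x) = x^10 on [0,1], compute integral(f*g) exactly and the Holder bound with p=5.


Step 1: Exact integral of f*g = integral(x^17, 0, 1) = 1/18
     = 0.055556
Step 2: Holder bound with p=5, q=1.25:
  ||f||_p = (integral x^35 dx)^(1/5) = (1/36)^(1/5) = 0.488359
  ||g||_q = (integral x^12.5 dx)^(1/1.25) = (1/13.5)^(1/1.25) = 0.124662
Step 3: Holder bound = ||f||_p * ||g||_q = 0.488359 * 0.124662 = 0.06088
Verification: 0.055556 <= 0.06088 (Holder holds)


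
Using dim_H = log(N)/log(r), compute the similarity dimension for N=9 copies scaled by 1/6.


For a self-similar set with N copies scaled by 1/r:
dim_H = log(N)/log(r) = log(9)/log(6)
= 2.197225/1.791759
= 1.226294


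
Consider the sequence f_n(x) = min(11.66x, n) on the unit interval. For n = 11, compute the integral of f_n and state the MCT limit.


f(x) = 11.66x on [0,1]; f_n(x) = min(11.66x, n). At n = 11:
Step 1: f(x) reaches 11 at x = 11/11.66 = 0.943396
Step 2: integral(f_11) = integral(11.66x, 0, 0.943396) + integral(11, 0.943396, 1)
       = 11.66*0.943396^2/2 + 11*(1 - 0.943396)
       = 5.188679 + 0.622642
       = 5.811321
Step 3: As n -> infinity, f_n increases to f, so by MCT integral(f_n) -> integral(f) = 11.66/2 = 5.83.
Convergence: integral(f_11) = 5.811321 -> 5.83 as n -> infinity


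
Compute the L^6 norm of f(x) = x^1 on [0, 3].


Step 1: ||f||_6 = (integral_0^3 |x^1|^6 dx)^(1/6)
     = (integral_0^3 x^6 dx)^(1/6)
Step 2: integral_0^3 x^6 dx = [x^7/(7)] from 0 to 3 = 3^7/7
     = 2187/7 = 312.428571
Step 3: ||f||_6 = (312.428571)^(1/6) = 2.604904


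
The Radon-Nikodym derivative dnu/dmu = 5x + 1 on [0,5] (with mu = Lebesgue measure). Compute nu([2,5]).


nu(A) = integral_A (dnu/dmu) dmu = integral_2^5 (5x + 1) dx
Step 1: Antiderivative F(x) = (5/2)x^2 + 1x
Step 2: F(5) = (5/2)*5^2 + 1*5 = 62.5 + 5 = 67.5
Step 3: F(2) = (5/2)*2^2 + 1*2 = 10 + 2 = 12
Step 4: nu([2,5]) = F(5) - F(2) = 67.5 - 12 = 55.5


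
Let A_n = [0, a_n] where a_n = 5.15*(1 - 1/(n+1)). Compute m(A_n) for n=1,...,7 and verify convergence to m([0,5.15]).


By continuity of measure from below: if A_n increases to A, then m(A_n) -> m(A).
Here A = [0, 5.15], so m(A) = 5.15
Step 1: a_1 = 5.15*(1 - 1/2) = 2.575, m(A_1) = 2.575
Step 2: a_2 = 5.15*(1 - 1/3) = 3.4333, m(A_2) = 3.4333
Step 3: a_3 = 5.15*(1 - 1/4) = 3.8625, m(A_3) = 3.8625
Step 4: a_4 = 5.15*(1 - 1/5) = 4.12, m(A_4) = 4.12
Step 5: a_5 = 5.15*(1 - 1/6) = 4.2917, m(A_5) = 4.2917
Step 6: a_6 = 5.15*(1 - 1/7) = 4.4143, m(A_6) = 4.4143
Step 7: a_7 = 5.15*(1 - 1/8) = 4.5063, m(A_7) = 4.5063
Limit: m(A_n) -> m([0,5.15]) = 5.15


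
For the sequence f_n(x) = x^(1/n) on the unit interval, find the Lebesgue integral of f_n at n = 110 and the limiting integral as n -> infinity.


At n = 110: f_110(x) = x^(1/110).
Step 1: integral(x^(1/110), 0, 1) = [x^(1/110+1) / (1/110+1)] from 0 to 1
     = 1 / (1/110 + 1) = 1 / ((110+1)/110) = 110/(110+1)
     = 110/111 = 0.990991
Step 2: As n -> infinity, f_n(x) = x^(1/n) -> 1 for x in (0,1], and f_n is increasing in n.
By MCT, lim_n integral(f_n) = integral(lim_n f_n) = integral(1, 0, 1) = 1.
Step 3: Verify convergence: 110/111 = 0.990991 -> 1


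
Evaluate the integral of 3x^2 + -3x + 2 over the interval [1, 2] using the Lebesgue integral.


The Lebesgue integral of a Riemann-integrable function agrees with the Riemann integral.
Antiderivative F(x) = (3/3)x^3 + (-3/2)x^2 + 2x
F(2) = (3/3)*2^3 + (-3/2)*2^2 + 2*2
     = (3/3)*8 + (-3/2)*4 + 2*2
     = 8 + -6 + 4
     = 6
F(1) = 1.5
Integral = F(2) - F(1) = 6 - 1.5 = 4.5


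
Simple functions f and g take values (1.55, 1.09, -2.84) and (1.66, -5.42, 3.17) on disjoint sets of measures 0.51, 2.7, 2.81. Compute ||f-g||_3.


Step 1: Compute differences f_i - g_i:
  1.55 - 1.66 = -0.11
  1.09 - -5.42 = 6.51
  -2.84 - 3.17 = -6.01
Step 2: Compute |diff|^3 * measure for each set:
  |-0.11|^3 * 0.51 = 0.001331 * 0.51 = 6.788100e-04
  |6.51|^3 * 2.7 = 275.894451 * 2.7 = 744.915018
  |-6.01|^3 * 2.81 = 217.081801 * 2.81 = 609.999861
Step 3: Sum = 1354.915557
Step 4: ||f-g||_3 = (1354.915557)^(1/3) = 11.065492


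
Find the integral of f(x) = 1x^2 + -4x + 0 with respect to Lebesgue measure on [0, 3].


The Lebesgue integral of a Riemann-integrable function agrees with the Riemann integral.
Antiderivative F(x) = (1/3)x^3 + (-4/2)x^2 + 0x
F(3) = (1/3)*3^3 + (-4/2)*3^2 + 0*3
     = (1/3)*27 + (-4/2)*9 + 0*3
     = 9 + -18 + 0
     = -9
F(0) = 0.0
Integral = F(3) - F(0) = -9 - 0.0 = -9


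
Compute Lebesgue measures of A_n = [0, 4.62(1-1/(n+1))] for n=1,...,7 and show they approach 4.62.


By continuity of measure from below: if A_n increases to A, then m(A_n) -> m(A).
Here A = [0, 4.62], so m(A) = 4.62
Step 1: a_1 = 4.62*(1 - 1/2) = 2.31, m(A_1) = 2.31
Step 2: a_2 = 4.62*(1 - 1/3) = 3.08, m(A_2) = 3.08
Step 3: a_3 = 4.62*(1 - 1/4) = 3.465, m(A_3) = 3.465
Step 4: a_4 = 4.62*(1 - 1/5) = 3.696, m(A_4) = 3.696
Step 5: a_5 = 4.62*(1 - 1/6) = 3.85, m(A_5) = 3.85
Step 6: a_6 = 4.62*(1 - 1/7) = 3.96, m(A_6) = 3.96
Step 7: a_7 = 4.62*(1 - 1/8) = 4.0425, m(A_7) = 4.0425
Limit: m(A_n) -> m([0,4.62]) = 4.62


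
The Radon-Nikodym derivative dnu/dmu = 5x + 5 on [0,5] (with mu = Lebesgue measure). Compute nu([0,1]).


nu(A) = integral_A (dnu/dmu) dmu = integral_0^1 (5x + 5) dx
Step 1: Antiderivative F(x) = (5/2)x^2 + 5x
Step 2: F(1) = (5/2)*1^2 + 5*1 = 2.5 + 5 = 7.5
Step 3: F(0) = (5/2)*0^2 + 5*0 = 0.0 + 0 = 0.0
Step 4: nu([0,1]) = F(1) - F(0) = 7.5 - 0.0 = 7.5


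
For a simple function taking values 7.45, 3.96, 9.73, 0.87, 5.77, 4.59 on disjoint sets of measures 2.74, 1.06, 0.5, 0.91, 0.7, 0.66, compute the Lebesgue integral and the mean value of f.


Step 1: Integral = sum(value_i * measure_i)
= 7.45*2.74 + 3.96*1.06 + 9.73*0.5 + 0.87*0.91 + 5.77*0.7 + 4.59*0.66
= 20.413 + 4.1976 + 4.865 + 0.7917 + 4.039 + 3.0294
= 37.3357
Step 2: Total measure of domain = 2.74 + 1.06 + 0.5 + 0.91 + 0.7 + 0.66 = 6.57
Step 3: Average value = 37.3357 / 6.57 = 5.682755


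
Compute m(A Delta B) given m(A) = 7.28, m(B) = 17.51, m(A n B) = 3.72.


m(A Delta B) = m(A) + m(B) - 2*m(A n B)
= 7.28 + 17.51 - 2*3.72
= 7.28 + 17.51 - 7.44
= 17.35


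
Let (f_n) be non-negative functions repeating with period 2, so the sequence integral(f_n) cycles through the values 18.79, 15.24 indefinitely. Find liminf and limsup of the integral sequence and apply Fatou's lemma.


The sequence (integral(f_n)) is periodic with period 2, repeating the values 18.79, 15.24 indefinitely.
Step 1: For a periodic sequence, every tail (a_m, a_(m+1), ...) contains all 2 period values infinitely often.
Step 2: Hence inf of every tail = min of the period values = min(18.79, 15.24) = 15.24.
        liminf_n integral(f_n) = sup over m of (inf of tail from m) = 15.24.
Step 3: Similarly sup of every tail = max of the period values = 18.79.
        limsup_n integral(f_n) = 18.79.
Step 4: Fatou's lemma: integral(liminf_n f_n) <= liminf_n integral(f_n) = 15.24.
        So the integral of the pointwise liminf is at most 15.24.


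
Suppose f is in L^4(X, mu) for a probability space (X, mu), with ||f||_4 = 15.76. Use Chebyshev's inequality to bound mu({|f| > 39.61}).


Chebyshev/Markov inequality: mu(|f| > eps) <= (||f||_p / eps)^p
Step 1: ||f||_4 / eps = 15.76 / 39.61 = 0.397879
Step 2: Raise to power p = 4:
  (0.397879)^4 = 0.025061
Step 3: Therefore mu(|f| > 39.61) <= 0.025061


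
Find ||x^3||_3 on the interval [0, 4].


Step 1: ||f||_3 = (integral_0^4 |x^3|^3 dx)^(1/3)
     = (integral_0^4 x^9 dx)^(1/3)
Step 2: integral_0^4 x^9 dx = [x^10/(10)] from 0 to 4 = 4^10/10
     = 1048576/10 = 104857.6
Step 3: ||f||_3 = (104857.6)^(1/3) = 47.155603


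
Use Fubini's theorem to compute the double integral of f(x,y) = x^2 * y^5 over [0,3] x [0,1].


By Fubini's theorem, the double integral factors as a product of single integrals:
Step 1: integral_0^3 x^2 dx = [x^3/3] from 0 to 3
     = 3^3/3 = 9
Step 2: integral_0^1 y^5 dy = [y^6/6] from 0 to 1
     = 1^6/6 = 0.166667
Step 3: Double integral = 9 * 0.166667 = 1.5


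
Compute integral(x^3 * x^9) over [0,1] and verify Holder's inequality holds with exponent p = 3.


Step 1: Exact integral of f*g = integral(x^12, 0, 1) = 1/13
     = 0.076923
Step 2: Holder bound with p=3, q=1.5:
  ||f||_p = (integral x^9 dx)^(1/3) = (1/10)^(1/3) = 0.464159
  ||g||_q = (integral x^13.5 dx)^(1/1.5) = (1/14.5)^(1/1.5) = 0.168172
Step 3: Holder bound = ||f||_p * ||g||_q = 0.464159 * 0.168172 = 0.078059
Verification: 0.076923 <= 0.078059 (Holder holds)


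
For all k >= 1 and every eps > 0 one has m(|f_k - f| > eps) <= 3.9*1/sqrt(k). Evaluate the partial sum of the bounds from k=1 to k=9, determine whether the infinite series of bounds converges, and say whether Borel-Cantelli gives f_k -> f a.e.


Step 1: List the terms 3.9*1/sqrt(k) for k = 1 to 9:
  k=1: 3.9
  k=2: 2.757716
  k=3: 2.251666
  k=4: 1.95
  k=5: 1.744133
  k=6: 1.592168
  k=7: 1.474061
  k=8: 1.378858
  k=9: 1.3
Step 2: Partial sum = 3.9 + 2.757716 + 2.251666 + 1.95 + 1.744133 + 1.592168 + 1.474061 + 1.378858 + 1.3
     = 18.348604
Step 3: The full series sum_(k>=1) 3.9*1/sqrt(k) diverges (p-series with p = 1/2 <= 1; a nonzero constant multiple of a divergent series diverges).
Step 4: The (first) Borel-Cantelli lemma requires a summable sequence of measures, so it does not apply here;
        from this bound alone no conclusion about a.e. convergence can be drawn (convergence in measure still
        gives an a.e.-convergent subsequence, but not a.e. convergence of the whole sequence).
Conclusion: series diverges; Borel-Cantelli is inconclusive about a.e. convergence of f_k.


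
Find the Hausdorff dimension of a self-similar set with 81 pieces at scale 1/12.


For a self-similar set with N copies scaled by 1/r:
dim_H = log(N)/log(r) = log(81)/log(12)
= 4.394449/2.484907
= 1.768456


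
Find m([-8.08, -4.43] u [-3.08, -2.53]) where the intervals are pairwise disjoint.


For pairwise disjoint intervals, m(union) = sum of lengths.
= (-4.43 - -8.08) + (-2.53 - -3.08)
= 3.65 + 0.55
= 4.2


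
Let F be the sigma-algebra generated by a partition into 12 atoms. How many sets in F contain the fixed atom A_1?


Each element of F is a union of some subset S of the 12 atoms.
The element contains A_1 iff A_1 is in S.
So we count subsets S of {A_1,...,A_12} with A_1 in S: choose freely among the other 11 atoms.
Count = 2^(12-1) = 2^11 = 2048.


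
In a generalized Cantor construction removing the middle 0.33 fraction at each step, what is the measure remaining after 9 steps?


Step 1: At each step, fraction remaining = 1 - 0.33 = 0.67
Step 2: After 9 steps, measure = (0.67)^9
Result = 0.027207


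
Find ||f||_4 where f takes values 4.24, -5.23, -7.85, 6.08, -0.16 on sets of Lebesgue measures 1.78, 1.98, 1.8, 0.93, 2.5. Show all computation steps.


Step 1: Compute |f_i|^4 for each value:
  |4.24|^4 = 323.194102
  |-5.23|^4 = 748.181138
  |-7.85|^4 = 3797.332506
  |6.08|^4 = 1366.514729
  |-0.16|^4 = 6.553600e-04
Step 2: Multiply by measures and sum:
  323.194102 * 1.78 = 575.285501
  748.181138 * 1.98 = 1481.398654
  3797.332506 * 1.8 = 6835.198511
  1366.514729 * 0.93 = 1270.858698
  6.553600e-04 * 2.5 = 0.001638
Sum = 575.285501 + 1481.398654 + 6835.198511 + 1270.858698 + 0.001638 = 10162.743003
Step 3: Take the p-th root:
||f||_4 = (10162.743003)^(1/4) = 10.04044


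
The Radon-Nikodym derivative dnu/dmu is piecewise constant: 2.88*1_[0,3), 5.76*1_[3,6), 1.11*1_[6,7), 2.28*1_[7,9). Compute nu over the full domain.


Integrate each piece of the Radon-Nikodym derivative:
Step 1: integral_0^3 2.88 dx = 2.88*(3-0) = 2.88*3 = 8.64
Step 2: integral_3^6 5.76 dx = 5.76*(6-3) = 5.76*3 = 17.28
Step 3: integral_6^7 1.11 dx = 1.11*(7-6) = 1.11*1 = 1.11
Step 4: integral_7^9 2.28 dx = 2.28*(9-7) = 2.28*2 = 4.56
Total: 8.64 + 17.28 + 1.11 + 4.56 = 31.59


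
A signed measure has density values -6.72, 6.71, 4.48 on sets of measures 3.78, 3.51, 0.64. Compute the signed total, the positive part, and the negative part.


Step 1: Compute signed measure on each set:
  Set 1: -6.72 * 3.78 = -25.4016
  Set 2: 6.71 * 3.51 = 23.5521
  Set 3: 4.48 * 0.64 = 2.8672
Step 2: Total signed measure = (-25.4016) + (23.5521) + (2.8672)
     = 1.0177
Step 3: Positive part mu+(X) = sum of positive contributions = 26.4193
Step 4: Negative part mu-(X) = |sum of negative contributions| = 25.4016


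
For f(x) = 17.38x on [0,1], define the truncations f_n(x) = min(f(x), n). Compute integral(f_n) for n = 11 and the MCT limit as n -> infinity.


f(x) = 17.38x on [0,1]; f_n(x) = min(17.38x, n). At n = 11:
Step 1: f(x) reaches 11 at x = 11/17.38 = 0.632911
Step 2: integral(f_11) = integral(17.38x, 0, 0.632911) + integral(11, 0.632911, 1)
       = 17.38*0.632911^2/2 + 11*(1 - 0.632911)
       = 3.481013 + 4.037975
       = 7.518987
Step 3: As n -> infinity, f_n increases to f, so by MCT integral(f_n) -> integral(f) = 17.38/2 = 8.69.
Convergence: integral(f_11) = 7.518987 -> 8.69 as n -> infinity


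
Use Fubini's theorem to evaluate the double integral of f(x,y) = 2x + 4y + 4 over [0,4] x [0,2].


By Fubini, integrate in x first, then y.
Step 1: Fix y, integrate over x in [0,4]:
  integral(2x + 4y + 4, x=0..4)
  = 2*(4^2 - 0^2)/2 + (4y + 4)*(4 - 0)
  = 16 + (4y + 4)*4
  = 16 + 16y + 16
  = 32 + 16y
Step 2: Integrate over y in [0,2]:
  integral(32 + 16y, y=0..2)
  = 32*2 + 16*(2^2 - 0^2)/2
  = 64 + 32
  = 96


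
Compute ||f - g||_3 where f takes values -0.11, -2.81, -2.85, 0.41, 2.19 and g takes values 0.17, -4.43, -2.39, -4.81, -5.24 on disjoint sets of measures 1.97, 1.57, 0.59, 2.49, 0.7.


Step 1: Compute differences f_i - g_i:
  -0.11 - 0.17 = -0.28
  -2.81 - -4.43 = 1.62
  -2.85 - -2.39 = -0.46
  0.41 - -4.81 = 5.22
  2.19 - -5.24 = 7.43
Step 2: Compute |diff|^3 * measure for each set:
  |-0.28|^3 * 1.97 = 0.021952 * 1.97 = 0.043245
  |1.62|^3 * 1.57 = 4.251528 * 1.57 = 6.674899
  |-0.46|^3 * 0.59 = 0.097336 * 0.59 = 0.057428
  |5.22|^3 * 2.49 = 142.236648 * 2.49 = 354.169254
  |7.43|^3 * 0.7 = 410.172407 * 0.7 = 287.120685
Step 3: Sum = 648.065511
Step 4: ||f-g||_3 = (648.065511)^(1/3) = 8.653789


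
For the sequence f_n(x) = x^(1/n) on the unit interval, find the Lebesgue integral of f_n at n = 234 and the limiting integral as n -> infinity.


At n = 234: f_234(x) = x^(1/234).
Step 1: integral(x^(1/234), 0, 1) = [x^(1/234+1) / (1/234+1)] from 0 to 1
     = 1 / (1/234 + 1) = 1 / ((234+1)/234) = 234/(234+1)
     = 234/235 = 0.995745
Step 2: As n -> infinity, f_n(x) = x^(1/n) -> 1 for x in (0,1], and f_n is increasing in n.
By MCT, lim_n integral(f_n) = integral(lim_n f_n) = integral(1, 0, 1) = 1.
Step 3: Verify convergence: 234/235 = 0.995745 -> 1


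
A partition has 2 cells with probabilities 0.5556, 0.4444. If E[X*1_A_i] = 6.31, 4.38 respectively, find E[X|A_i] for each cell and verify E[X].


For each cell A_i: E[X|A_i] = E[X*1_A_i] / P(A_i)
Step 1: E[X|A_1] = 6.31 / 0.5556 = 11.357091
Step 2: E[X|A_2] = 4.38 / 0.4444 = 9.855986
Verification: E[X] = sum E[X*1_A_i] = 6.31 + 4.38 = 10.69


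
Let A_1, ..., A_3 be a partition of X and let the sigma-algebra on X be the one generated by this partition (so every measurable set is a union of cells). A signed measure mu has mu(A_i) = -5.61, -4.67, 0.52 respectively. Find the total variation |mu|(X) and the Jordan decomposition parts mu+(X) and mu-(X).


Step 1: Every measurable set is a union of atoms (the cells / points), so a Hahn decomposition is
  obtained by grouping atoms by sign: P = union of atoms with mu > 0, N = union of the remaining atoms.
  Atoms in P (indices): 3;  atoms in N (indices): 1, 2
  Positive values: 0.52
  Negative values: -5.61, -4.67
Step 2: mu+(X) = mu(P) = sum of positive atom values = 0.52
Step 3: mu-(X) = -mu(N) = sum of |negative atom values| = 10.28
Step 4: |mu|(X) = mu+(X) + mu-(X) = 0.52 + 10.28 = 10.8


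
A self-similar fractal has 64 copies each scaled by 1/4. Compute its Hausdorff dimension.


For a self-similar set with N copies scaled by 1/r:
dim_H = log(N)/log(r) = log(64)/log(4)
= 4.158883/1.386294
= 3


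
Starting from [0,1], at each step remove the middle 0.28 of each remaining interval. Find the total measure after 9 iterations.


Step 1: At each step, fraction remaining = 1 - 0.28 = 0.72
Step 2: After 9 steps, measure = (0.72)^9
Result = 0.051999


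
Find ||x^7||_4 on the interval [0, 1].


Step 1: ||f||_4 = (integral_0^1 |x^7|^4 dx)^(1/4)
     = (integral_0^1 x^28 dx)^(1/4)
Step 2: integral_0^1 x^28 dx = [x^29/(29)] from 0 to 1 = 1^29/29
     = 1/29 = 0.034483
Step 3: ||f||_4 = (0.034483)^(1/4) = 0.430924


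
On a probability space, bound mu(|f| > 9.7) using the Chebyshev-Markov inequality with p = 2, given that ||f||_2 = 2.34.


Chebyshev/Markov inequality: mu(|f| > eps) <= (||f||_p / eps)^p
Step 1: ||f||_2 / eps = 2.34 / 9.7 = 0.241237
Step 2: Raise to power p = 2:
  (0.241237)^2 = 0.058195
Step 3: Therefore mu(|f| > 9.7) <= 0.058195


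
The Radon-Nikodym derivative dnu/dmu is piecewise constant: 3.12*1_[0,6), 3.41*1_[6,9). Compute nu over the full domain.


Integrate each piece of the Radon-Nikodym derivative:
Step 1: integral_0^6 3.12 dx = 3.12*(6-0) = 3.12*6 = 18.72
Step 2: integral_6^9 3.41 dx = 3.41*(9-6) = 3.41*3 = 10.23
Total: 18.72 + 10.23 = 28.95


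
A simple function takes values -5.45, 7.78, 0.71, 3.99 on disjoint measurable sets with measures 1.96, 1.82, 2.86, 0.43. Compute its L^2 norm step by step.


Step 1: Compute |f_i|^2 for each value:
  |-5.45|^2 = 29.7025
  |7.78|^2 = 60.5284
  |0.71|^2 = 0.5041
  |3.99|^2 = 15.9201
Step 2: Multiply by measures and sum:
  29.7025 * 1.96 = 58.2169
  60.5284 * 1.82 = 110.161688
  0.5041 * 2.86 = 1.441726
  15.9201 * 0.43 = 6.845643
Sum = 58.2169 + 110.161688 + 1.441726 + 6.845643 = 176.665957
Step 3: Take the p-th root:
||f||_2 = (176.665957)^(1/2) = 13.291575


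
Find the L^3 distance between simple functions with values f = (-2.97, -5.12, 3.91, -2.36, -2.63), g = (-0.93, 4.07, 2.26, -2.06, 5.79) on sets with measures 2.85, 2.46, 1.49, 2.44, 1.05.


Step 1: Compute differences f_i - g_i:
  -2.97 - -0.93 = -2.04
  -5.12 - 4.07 = -9.19
  3.91 - 2.26 = 1.65
  -2.36 - -2.06 = -0.3
  -2.63 - 5.79 = -8.42
Step 2: Compute |diff|^3 * measure for each set:
  |-2.04|^3 * 2.85 = 8.489664 * 2.85 = 24.195542
  |-9.19|^3 * 2.46 = 776.151559 * 2.46 = 1909.332835
  |1.65|^3 * 1.49 = 4.492125 * 1.49 = 6.693266
  |-0.3|^3 * 2.44 = 0.027 * 2.44 = 0.06588
  |-8.42|^3 * 1.05 = 596.947688 * 1.05 = 626.795072
Step 3: Sum = 2567.082596
Step 4: ||f-g||_3 = (2567.082596)^(1/3) = 13.692412


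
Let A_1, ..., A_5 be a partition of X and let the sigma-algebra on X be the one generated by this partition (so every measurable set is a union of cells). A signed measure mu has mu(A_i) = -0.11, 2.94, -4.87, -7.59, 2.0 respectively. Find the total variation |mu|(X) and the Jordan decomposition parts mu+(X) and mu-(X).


Step 1: Every measurable set is a union of atoms (the cells / points), so a Hahn decomposition is
  obtained by grouping atoms by sign: P = union of atoms with mu > 0, N = union of the remaining atoms.
  Atoms in P (indices): 2, 5;  atoms in N (indices): 1, 3, 4
  Positive values: 2.94, 2
  Negative values: -0.11, -4.87, -7.59
Step 2: mu+(X) = mu(P) = sum of positive atom values = 4.94
Step 3: mu-(X) = -mu(N) = sum of |negative atom values| = 12.57
Step 4: |mu|(X) = mu+(X) + mu-(X) = 4.94 + 12.57 = 17.51


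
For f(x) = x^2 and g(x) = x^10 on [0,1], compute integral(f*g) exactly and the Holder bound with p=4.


Step 1: Exact integral of f*g = integral(x^12, 0, 1) = 1/13
     = 0.076923
Step 2: Holder bound with p=4, q=1.333333:
  ||f||_p = (integral x^8 dx)^(1/4) = (1/9)^(1/4) = 0.57735
  ||g||_q = (integral x^13.333333 dx)^(1/1.333333) = (1/14.333333)^(1/1.333333) = 0.13575
Step 3: Holder bound = ||f||_p * ||g||_q = 0.57735 * 0.13575 = 0.078375
Verification: 0.076923 <= 0.078375 (Holder holds)


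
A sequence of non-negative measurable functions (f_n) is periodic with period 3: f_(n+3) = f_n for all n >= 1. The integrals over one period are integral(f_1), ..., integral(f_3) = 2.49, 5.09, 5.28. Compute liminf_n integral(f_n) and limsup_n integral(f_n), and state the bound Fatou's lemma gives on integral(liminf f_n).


The sequence (integral(f_n)) is periodic with period 3, repeating the values 2.49, 5.09, 5.28 indefinitely.
Step 1: For a periodic sequence, every tail (a_m, a_(m+1), ...) contains all 3 period values infinitely often.
Step 2: Hence inf of every tail = min of the period values = min(2.49, 5.09, 5.28) = 2.49.
        liminf_n integral(f_n) = sup over m of (inf of tail from m) = 2.49.
Step 3: Similarly sup of every tail = max of the period values = 5.28.
        limsup_n integral(f_n) = 5.28.
Step 4: Fatou's lemma: integral(liminf_n f_n) <= liminf_n integral(f_n) = 2.49.
        So the integral of the pointwise liminf is at most 2.49.


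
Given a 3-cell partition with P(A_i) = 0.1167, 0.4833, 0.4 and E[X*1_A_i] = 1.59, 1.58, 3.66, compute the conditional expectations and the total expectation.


For each cell A_i: E[X|A_i] = E[X*1_A_i] / P(A_i)
Step 1: E[X|A_1] = 1.59 / 0.1167 = 13.624679
Step 2: E[X|A_2] = 1.58 / 0.4833 = 3.269191
Step 3: E[X|A_3] = 3.66 / 0.4 = 9.15
Verification: E[X] = sum E[X*1_A_i] = 1.59 + 1.58 + 3.66 = 6.83


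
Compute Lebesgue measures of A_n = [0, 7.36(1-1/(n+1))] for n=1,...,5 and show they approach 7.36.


By continuity of measure from below: if A_n increases to A, then m(A_n) -> m(A).
Here A = [0, 7.36], so m(A) = 7.36
Step 1: a_1 = 7.36*(1 - 1/2) = 3.68, m(A_1) = 3.68
Step 2: a_2 = 7.36*(1 - 1/3) = 4.9067, m(A_2) = 4.9067
Step 3: a_3 = 7.36*(1 - 1/4) = 5.52, m(A_3) = 5.52
Step 4: a_4 = 7.36*(1 - 1/5) = 5.888, m(A_4) = 5.888
Step 5: a_5 = 7.36*(1 - 1/6) = 6.1333, m(A_5) = 6.1333
Limit: m(A_n) -> m([0,7.36]) = 7.36


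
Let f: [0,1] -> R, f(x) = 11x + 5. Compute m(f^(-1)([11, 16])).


f^(-1)([11, 16]) = {x : 11 <= 11x + 5 <= 16}
Solving: (11 - 5)/11 <= x <= (16 - 5)/11
= [0.545455, 1]
Intersecting with [0,1]: [0.545455, 1]
Measure = 1 - 0.545455 = 0.454545


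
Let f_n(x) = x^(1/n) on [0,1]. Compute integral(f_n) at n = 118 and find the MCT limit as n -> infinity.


At n = 118: f_118(x) = x^(1/118).
Step 1: integral(x^(1/118), 0, 1) = [x^(1/118+1) / (1/118+1)] from 0 to 1
     = 1 / (1/118 + 1) = 1 / ((118+1)/118) = 118/(118+1)
     = 118/119 = 0.991597
Step 2: As n -> infinity, f_n(x) = x^(1/n) -> 1 for x in (0,1], and f_n is increasing in n.
By MCT, lim_n integral(f_n) = integral(lim_n f_n) = integral(1, 0, 1) = 1.
Step 3: Verify convergence: 118/119 = 0.991597 -> 1


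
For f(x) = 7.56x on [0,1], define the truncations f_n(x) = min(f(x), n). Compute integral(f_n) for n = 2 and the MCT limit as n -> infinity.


f(x) = 7.56x on [0,1]; f_n(x) = min(7.56x, n). At n = 2:
Step 1: f(x) reaches 2 at x = 2/7.56 = 0.26455
Step 2: integral(f_2) = integral(7.56x, 0, 0.26455) + integral(2, 0.26455, 1)
       = 7.56*0.26455^2/2 + 2*(1 - 0.26455)
       = 0.26455 + 1.470899
       = 1.73545
Step 3: As n -> infinity, f_n increases to f, so by MCT integral(f_n) -> integral(f) = 7.56/2 = 3.78.
Convergence: integral(f_2) = 1.73545 -> 3.78 as n -> infinity


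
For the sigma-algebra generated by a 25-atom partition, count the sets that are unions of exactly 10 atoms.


Each element of F is a union of some subset of the 25 atoms.
Elements that are unions of exactly 10 atoms correspond to 10-element subsets of the 25 atoms.
Count = C(25, 10) = 25! / (10! * 15!) = 3268760.


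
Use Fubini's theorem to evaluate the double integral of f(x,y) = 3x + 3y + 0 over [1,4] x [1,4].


By Fubini, integrate in x first, then y.
Step 1: Fix y, integrate over x in [1,4]:
  integral(3x + 3y + 0, x=1..4)
  = 3*(4^2 - 1^2)/2 + (3y + 0)*(4 - 1)
  = 22.5 + (3y + 0)*3
  = 22.5 + 9y + 0
  = 22.5 + 9y
Step 2: Integrate over y in [1,4]:
  integral(22.5 + 9y, y=1..4)
  = 22.5*3 + 9*(4^2 - 1^2)/2
  = 67.5 + 67.5
  = 135


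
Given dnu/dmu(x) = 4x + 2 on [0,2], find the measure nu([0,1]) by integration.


nu(A) = integral_A (dnu/dmu) dmu = integral_0^1 (4x + 2) dx
Step 1: Antiderivative F(x) = (4/2)x^2 + 2x
Step 2: F(1) = (4/2)*1^2 + 2*1 = 2 + 2 = 4
Step 3: F(0) = (4/2)*0^2 + 2*0 = 0.0 + 0 = 0.0
Step 4: nu([0,1]) = F(1) - F(0) = 4 - 0.0 = 4


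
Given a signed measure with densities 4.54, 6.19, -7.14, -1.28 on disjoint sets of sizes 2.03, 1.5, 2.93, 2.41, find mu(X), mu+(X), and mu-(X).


Step 1: Compute signed measure on each set:
  Set 1: 4.54 * 2.03 = 9.2162
  Set 2: 6.19 * 1.5 = 9.285
  Set 3: -7.14 * 2.93 = -20.9202
  Set 4: -1.28 * 2.41 = -3.0848
Step 2: Total signed measure = (9.2162) + (9.285) + (-20.9202) + (-3.0848)
     = -5.5038
Step 3: Positive part mu+(X) = sum of positive contributions = 18.5012
Step 4: Negative part mu-(X) = |sum of negative contributions| = 24.005


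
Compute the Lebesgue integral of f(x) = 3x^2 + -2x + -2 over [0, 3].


The Lebesgue integral of a Riemann-integrable function agrees with the Riemann integral.
Antiderivative F(x) = (3/3)x^3 + (-2/2)x^2 + -2x
F(3) = (3/3)*3^3 + (-2/2)*3^2 + -2*3
     = (3/3)*27 + (-2/2)*9 + -2*3
     = 27 + -9 + -6
     = 12
F(0) = 0.0
Integral = F(3) - F(0) = 12 - 0.0 = 12


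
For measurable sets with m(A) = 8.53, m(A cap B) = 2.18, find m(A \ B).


m(A \ B) = m(A) - m(A n B)
= 8.53 - 2.18
= 6.35


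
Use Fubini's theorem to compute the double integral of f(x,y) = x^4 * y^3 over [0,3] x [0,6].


By Fubini's theorem, the double integral factors as a product of single integrals:
Step 1: integral_0^3 x^4 dx = [x^5/5] from 0 to 3
     = 3^5/5 = 48.6
Step 2: integral_0^6 y^3 dy = [y^4/4] from 0 to 6
     = 6^4/4 = 324
Step 3: Double integral = 48.6 * 324 = 15746.4


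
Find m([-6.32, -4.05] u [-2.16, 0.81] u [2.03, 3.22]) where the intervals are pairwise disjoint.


For pairwise disjoint intervals, m(union) = sum of lengths.
= (-4.05 - -6.32) + (0.81 - -2.16) + (3.22 - 2.03)
= 2.27 + 2.97 + 1.19
= 6.43


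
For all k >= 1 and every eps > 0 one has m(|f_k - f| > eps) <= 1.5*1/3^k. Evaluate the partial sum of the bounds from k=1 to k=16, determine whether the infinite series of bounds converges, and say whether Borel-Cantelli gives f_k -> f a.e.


Step 1: List the terms 1.5*1/3^k for k = 1 to 16:
  k=1: 0.5
  k=2: 0.166667
  k=3: 0.055556
  k=4: 0.018519
  k=5: 0.006173
  k=6: 0.002058
  k=7: 6.858711e-04
  k=8: 2.286237e-04
  k=9: 7.620790e-05
  k=10: 2.540263e-05
  k=11: 8.467544e-06
  k=12: 2.822515e-06
  k=13: 9.408382e-07
  k=14: 3.136127e-07
  k=15: 1.045376e-07
  k=16: 3.484586e-08
Step 2: Partial sum = 0.5 + 0.166667 + 0.055556 + 0.018519 + 0.006173 + 0.002058 + 6.858711e-04 + 2.286237e-04 + 7.620790e-05 + 2.540263e-05 + 8.467544e-06 + 2.822515e-06 + 9.408382e-07 + 3.136127e-07 + 1.045376e-07 + 3.484586e-08
     = 0.75
Step 3: The full series sum_(k>=1) 1.5*1/3^k converges (geometric series with ratio 1/3 < 1; a constant multiple of a convergent series converges).
Step 4: Fix eps > 0. Since sum_k m(|f_k - f| > eps) < infinity, the Borel-Cantelli lemma gives
        m(limsup_k {|f_k - f| > eps}) = 0, i.e. for a.e. x, |f_k(x) - f(x)| <= eps for all large k.
        Applying this with eps = 1/j for j = 1, 2, ... and intersecting the countably many full-measure sets,
        for a.e. x we get limsup_k |f_k(x) - f(x)| <= 1/j for every j, hence f_k -> f almost everywhere.
Conclusion: series converges; Borel-Cantelli yields f_k -> f a.e.


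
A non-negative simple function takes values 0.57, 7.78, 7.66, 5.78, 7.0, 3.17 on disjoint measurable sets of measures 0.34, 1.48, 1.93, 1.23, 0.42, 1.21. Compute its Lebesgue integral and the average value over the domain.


Step 1: Integral = sum(value_i * measure_i)
= 0.57*0.34 + 7.78*1.48 + 7.66*1.93 + 5.78*1.23 + 7.0*0.42 + 3.17*1.21
= 0.1938 + 11.5144 + 14.7838 + 7.1094 + 2.94 + 3.8357
= 40.3771
Step 2: Total measure of domain = 0.34 + 1.48 + 1.93 + 1.23 + 0.42 + 1.21 = 6.61
Step 3: Average value = 40.3771 / 6.61 = 6.108487


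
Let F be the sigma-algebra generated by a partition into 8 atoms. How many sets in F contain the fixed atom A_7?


Each element of F is a union of some subset S of the 8 atoms.
The element contains A_7 iff A_7 is in S.
So we count subsets S of {A_1,...,A_8} with A_7 in S: choose freely among the other 7 atoms.
Count = 2^(8-1) = 2^7 = 128.


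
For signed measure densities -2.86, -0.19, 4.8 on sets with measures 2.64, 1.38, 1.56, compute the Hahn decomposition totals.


Step 1: Compute signed measure on each set:
  Set 1: -2.86 * 2.64 = -7.5504
  Set 2: -0.19 * 1.38 = -0.2622
  Set 3: 4.8 * 1.56 = 7.488
Step 2: Total signed measure = (-7.5504) + (-0.2622) + (7.488)
     = -0.3246
Step 3: Positive part mu+(X) = sum of positive contributions = 7.488
Step 4: Negative part mu-(X) = |sum of negative contributions| = 7.8126
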